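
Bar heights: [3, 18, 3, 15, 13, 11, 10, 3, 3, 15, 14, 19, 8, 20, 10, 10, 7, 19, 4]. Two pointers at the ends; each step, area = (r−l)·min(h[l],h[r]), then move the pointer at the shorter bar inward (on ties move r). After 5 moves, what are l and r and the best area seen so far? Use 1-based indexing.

[1,19] min(3,4)*18=54 best=54 * → l++
[2,19] min(18,4)*17=68 best=68 * → r--
[2,18] min(18,19)*16=288 best=288 * → l++
[3,18] min(3,19)*15=45 best=288 → l++
[4,18] min(15,19)*14=210 best=288 → l++

l=5, r=18, best area=288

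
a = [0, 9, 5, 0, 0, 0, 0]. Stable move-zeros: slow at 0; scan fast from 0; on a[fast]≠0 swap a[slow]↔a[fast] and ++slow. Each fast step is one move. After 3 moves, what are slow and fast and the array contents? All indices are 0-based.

(s=0,f=0) a[fast]=0 → fast++
(s=0,f=1) a[fast]=9≠0 swap→a[0]=9 → slow++,fast++
(s=1,f=2) a[fast]=5≠0 swap→a[1]=5 → slow++,fast++

slow=2, fast=3, a=[9, 5, 0, 0, 0, 0, 0]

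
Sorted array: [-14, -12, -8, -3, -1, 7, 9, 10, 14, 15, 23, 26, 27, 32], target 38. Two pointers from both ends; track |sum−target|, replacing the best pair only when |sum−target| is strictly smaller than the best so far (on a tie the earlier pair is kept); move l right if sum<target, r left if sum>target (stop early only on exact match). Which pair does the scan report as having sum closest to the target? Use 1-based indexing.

pair (15, 23) with sum 38 (|Δ|=0)

l=1 r=14: -14+32=18 d=20 *, l++
l=2 r=14: -12+32=20 d=18 *, l++
l=3 r=14: -8+32=24 d=14 *, l++
l=4 r=14: -3+32=29 d=9 *, l++
l=5 r=14: -1+32=31 d=7 *, l++
l=6 r=14: 7+32=39 d=1 *, r--
l=6 r=13: 7+27=34 d=4, l++
l=7 r=13: 9+27=36 d=2, l++
l=8 r=13: 10+27=37 d=1, l++
l=9 r=13: 14+27=41 d=3, r--
l=9 r=12: 14+26=40 d=2, r--
l=9 r=11: 14+23=37 d=1, l++
l=10 r=11: 15+23=38 d=0 *, stop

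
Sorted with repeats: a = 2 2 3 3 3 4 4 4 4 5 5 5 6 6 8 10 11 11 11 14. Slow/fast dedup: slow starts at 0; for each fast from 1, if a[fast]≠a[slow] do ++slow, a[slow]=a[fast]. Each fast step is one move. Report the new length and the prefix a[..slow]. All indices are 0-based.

(s=0,f=1) a[fast]=2=a[slow] dup → fast++
(s=0,f=2) a[fast]=3≠a[slow]=2 write a[1]=3 → slow++,fast++
(s=1,f=3) a[fast]=3=a[slow] dup → fast++
(s=1,f=4) a[fast]=3=a[slow] dup → fast++
(s=1,f=5) a[fast]=4≠a[slow]=3 write a[2]=4 → slow++,fast++
(s=2,f=6) a[fast]=4=a[slow] dup → fast++
(s=2,f=7) a[fast]=4=a[slow] dup → fast++
(s=2,f=8) a[fast]=4=a[slow] dup → fast++
(s=2,f=9) a[fast]=5≠a[slow]=4 write a[3]=5 → slow++,fast++
(s=3,f=10) a[fast]=5=a[slow] dup → fast++
(s=3,f=11) a[fast]=5=a[slow] dup → fast++
(s=3,f=12) a[fast]=6≠a[slow]=5 write a[4]=6 → slow++,fast++
(s=4,f=13) a[fast]=6=a[slow] dup → fast++
(s=4,f=14) a[fast]=8≠a[slow]=6 write a[5]=8 → slow++,fast++
(s=5,f=15) a[fast]=10≠a[slow]=8 write a[6]=10 → slow++,fast++
(s=6,f=16) a[fast]=11≠a[slow]=10 write a[7]=11 → slow++,fast++
(s=7,f=17) a[fast]=11=a[slow] dup → fast++
(s=7,f=18) a[fast]=11=a[slow] dup → fast++
(s=7,f=19) a[fast]=14≠a[slow]=11 write a[8]=14 → slow++,fast++

length 9; prefix = [2, 3, 4, 5, 6, 8, 10, 11, 14]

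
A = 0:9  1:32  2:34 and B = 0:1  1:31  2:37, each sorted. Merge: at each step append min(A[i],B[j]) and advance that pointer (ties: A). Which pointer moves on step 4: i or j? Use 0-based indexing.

i

[i=0,j=0] A[i]=9>B[j]=1 take 1 → j++
[i=0,j=1] A[i]=9<=B[j]=31 take 9 → i++
[i=1,j=1] A[i]=32>B[j]=31 take 31 → j++
[i=1,j=2] A[i]=32<=B[j]=37 take 32 → i++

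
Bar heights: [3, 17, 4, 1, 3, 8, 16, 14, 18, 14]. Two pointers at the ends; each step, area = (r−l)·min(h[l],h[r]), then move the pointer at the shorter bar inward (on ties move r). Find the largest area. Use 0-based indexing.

l=0 r=9: min(3,14)*9=27 best=27 *, l++
l=1 r=9: min(17,14)*8=112 best=112 *, r--
l=1 r=8: min(17,18)*7=119 best=119 *, l++
l=2 r=8: min(4,18)*6=24 best=119, l++
l=3 r=8: min(1,18)*5=5 best=119, l++
l=4 r=8: min(3,18)*4=12 best=119, l++
l=5 r=8: min(8,18)*3=24 best=119, l++
l=6 r=8: min(16,18)*2=32 best=119, l++
l=7 r=8: min(14,18)*1=14 best=119, l++

max area = 119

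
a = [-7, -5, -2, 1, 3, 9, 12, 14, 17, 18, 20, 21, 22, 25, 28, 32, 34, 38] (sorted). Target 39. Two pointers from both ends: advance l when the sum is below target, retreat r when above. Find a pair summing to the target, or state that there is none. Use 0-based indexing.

(1, 38)

[0,17] -7+38=31 <39 → l++
[1,17] -5+38=33 <39 → l++
[2,17] -2+38=36 <39 → l++
[3,17] 1+38=39 → found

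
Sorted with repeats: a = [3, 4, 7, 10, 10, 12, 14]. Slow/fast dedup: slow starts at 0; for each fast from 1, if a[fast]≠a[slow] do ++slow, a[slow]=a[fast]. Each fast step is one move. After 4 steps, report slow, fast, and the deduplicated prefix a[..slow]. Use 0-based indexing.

slow=3, fast=5, prefix=[3, 4, 7, 10]

slow=0 fast=1: a[fast]=4≠a[slow]=3 write a[1]=4, slow++,fast++
slow=1 fast=2: a[fast]=7≠a[slow]=4 write a[2]=7, slow++,fast++
slow=2 fast=3: a[fast]=10≠a[slow]=7 write a[3]=10, slow++,fast++
slow=3 fast=4: a[fast]=10=a[slow] dup, fast++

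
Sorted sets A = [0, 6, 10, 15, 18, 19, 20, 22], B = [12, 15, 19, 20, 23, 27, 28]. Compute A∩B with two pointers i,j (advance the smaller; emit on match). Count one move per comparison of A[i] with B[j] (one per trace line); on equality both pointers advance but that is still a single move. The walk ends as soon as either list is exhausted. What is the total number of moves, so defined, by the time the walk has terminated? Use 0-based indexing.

[i=0,j=0] 0<12 → i++
[i=1,j=0] 6<12 → i++
[i=2,j=0] 10<12 → i++
[i=3,j=0] 15>12 → j++
[i=3,j=1] 15==15 emit → i++,j++
[i=4,j=2] 18<19 → i++
[i=5,j=2] 19==19 emit → i++,j++
[i=6,j=3] 20==20 emit → i++,j++
[i=7,j=4] 22<23 → i++

9 moves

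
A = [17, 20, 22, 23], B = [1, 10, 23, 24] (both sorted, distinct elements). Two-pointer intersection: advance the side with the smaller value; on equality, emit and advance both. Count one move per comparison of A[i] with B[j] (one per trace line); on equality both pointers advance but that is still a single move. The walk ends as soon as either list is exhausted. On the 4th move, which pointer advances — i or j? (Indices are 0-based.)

i=0 j=0: 17>1, j++
i=0 j=1: 17>10, j++
i=0 j=2: 17<23, i++
i=1 j=2: 20<23, i++

i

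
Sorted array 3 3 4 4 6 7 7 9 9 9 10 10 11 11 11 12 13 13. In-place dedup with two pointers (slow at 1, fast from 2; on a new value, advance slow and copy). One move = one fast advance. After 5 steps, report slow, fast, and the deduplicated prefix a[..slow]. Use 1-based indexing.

(s=1,f=2) a[fast]=3=a[slow] dup → fast++
(s=1,f=3) a[fast]=4≠a[slow]=3 write a[2]=4 → slow++,fast++
(s=2,f=4) a[fast]=4=a[slow] dup → fast++
(s=2,f=5) a[fast]=6≠a[slow]=4 write a[3]=6 → slow++,fast++
(s=3,f=6) a[fast]=7≠a[slow]=6 write a[4]=7 → slow++,fast++

slow=4, fast=7, prefix=[3, 4, 6, 7]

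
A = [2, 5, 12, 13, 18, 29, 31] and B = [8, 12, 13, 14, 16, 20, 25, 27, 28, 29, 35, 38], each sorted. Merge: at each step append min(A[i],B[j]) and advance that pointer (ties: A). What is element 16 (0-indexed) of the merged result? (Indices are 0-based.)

merged[16] = 31

[i=0,j=0] A[i]=2<=B[j]=8 take 2 → i++
[i=1,j=0] A[i]=5<=B[j]=8 take 5 → i++
[i=2,j=0] A[i]=12>B[j]=8 take 8 → j++
[i=2,j=1] A[i]=12<=B[j]=12 take 12 → i++
[i=3,j=1] A[i]=13>B[j]=12 take 12 → j++
[i=3,j=2] A[i]=13<=B[j]=13 take 13 → i++
[i=4,j=2] A[i]=18>B[j]=13 take 13 → j++
[i=4,j=3] A[i]=18>B[j]=14 take 14 → j++
[i=4,j=4] A[i]=18>B[j]=16 take 16 → j++
[i=4,j=5] A[i]=18<=B[j]=20 take 18 → i++
[i=5,j=5] A[i]=29>B[j]=20 take 20 → j++
[i=5,j=6] A[i]=29>B[j]=25 take 25 → j++
[i=5,j=7] A[i]=29>B[j]=27 take 27 → j++
[i=5,j=8] A[i]=29>B[j]=28 take 28 → j++
[i=5,j=9] A[i]=29<=B[j]=29 take 29 → i++
[i=6,j=9] A[i]=31>B[j]=29 take 29 → j++
[i=6,j=10] A[i]=31<=B[j]=35 take 31 → i++
[i=7,j=10] A done, take B[j]=35 → j++
[i=7,j=11] A done, take B[j]=38 → j++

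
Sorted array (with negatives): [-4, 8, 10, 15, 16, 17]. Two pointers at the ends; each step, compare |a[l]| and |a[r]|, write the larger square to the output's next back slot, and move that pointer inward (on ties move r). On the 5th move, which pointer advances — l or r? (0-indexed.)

l=0 r=5: |-4|<=|17| out[5]=289, r--
l=0 r=4: |-4|<=|16| out[4]=256, r--
l=0 r=3: |-4|<=|15| out[3]=225, r--
l=0 r=2: |-4|<=|10| out[2]=100, r--
l=0 r=1: |-4|<=|8| out[1]=64, r--

r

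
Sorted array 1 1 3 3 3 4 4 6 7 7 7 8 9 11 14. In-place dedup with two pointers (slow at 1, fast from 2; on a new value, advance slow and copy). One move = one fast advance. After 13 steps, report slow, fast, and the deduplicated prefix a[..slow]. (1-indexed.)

slow=1 fast=2: a[fast]=1=a[slow] dup, fast++
slow=1 fast=3: a[fast]=3≠a[slow]=1 write a[2]=3, slow++,fast++
slow=2 fast=4: a[fast]=3=a[slow] dup, fast++
slow=2 fast=5: a[fast]=3=a[slow] dup, fast++
slow=2 fast=6: a[fast]=4≠a[slow]=3 write a[3]=4, slow++,fast++
slow=3 fast=7: a[fast]=4=a[slow] dup, fast++
slow=3 fast=8: a[fast]=6≠a[slow]=4 write a[4]=6, slow++,fast++
slow=4 fast=9: a[fast]=7≠a[slow]=6 write a[5]=7, slow++,fast++
slow=5 fast=10: a[fast]=7=a[slow] dup, fast++
slow=5 fast=11: a[fast]=7=a[slow] dup, fast++
slow=5 fast=12: a[fast]=8≠a[slow]=7 write a[6]=8, slow++,fast++
slow=6 fast=13: a[fast]=9≠a[slow]=8 write a[7]=9, slow++,fast++
slow=7 fast=14: a[fast]=11≠a[slow]=9 write a[8]=11, slow++,fast++

slow=8, fast=15, prefix=[1, 3, 4, 6, 7, 8, 9, 11]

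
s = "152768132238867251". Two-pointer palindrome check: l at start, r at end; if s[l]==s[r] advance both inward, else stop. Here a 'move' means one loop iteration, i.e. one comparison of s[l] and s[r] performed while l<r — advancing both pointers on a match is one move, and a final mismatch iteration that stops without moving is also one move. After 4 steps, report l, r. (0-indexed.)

l=4, r=13

l=0 r=17: '1'=='1', l++,r--
l=1 r=16: '5'=='5', l++,r--
l=2 r=15: '2'=='2', l++,r--
l=3 r=14: '7'=='7', l++,r--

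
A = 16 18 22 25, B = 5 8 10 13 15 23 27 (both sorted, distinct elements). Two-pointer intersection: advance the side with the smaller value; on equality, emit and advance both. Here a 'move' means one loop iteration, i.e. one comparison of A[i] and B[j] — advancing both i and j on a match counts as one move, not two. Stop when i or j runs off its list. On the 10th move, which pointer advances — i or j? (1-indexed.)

i

[i=1,j=1] 16>5 → j++
[i=1,j=2] 16>8 → j++
[i=1,j=3] 16>10 → j++
[i=1,j=4] 16>13 → j++
[i=1,j=5] 16>15 → j++
[i=1,j=6] 16<23 → i++
[i=2,j=6] 18<23 → i++
[i=3,j=6] 22<23 → i++
[i=4,j=6] 25>23 → j++
[i=4,j=7] 25<27 → i++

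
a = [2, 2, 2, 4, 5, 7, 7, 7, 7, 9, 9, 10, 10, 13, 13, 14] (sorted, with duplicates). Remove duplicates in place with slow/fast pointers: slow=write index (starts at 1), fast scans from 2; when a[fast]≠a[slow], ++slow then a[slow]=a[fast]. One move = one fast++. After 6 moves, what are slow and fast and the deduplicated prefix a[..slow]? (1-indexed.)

slow=1 fast=2: a[fast]=2=a[slow] dup, fast++
slow=1 fast=3: a[fast]=2=a[slow] dup, fast++
slow=1 fast=4: a[fast]=4≠a[slow]=2 write a[2]=4, slow++,fast++
slow=2 fast=5: a[fast]=5≠a[slow]=4 write a[3]=5, slow++,fast++
slow=3 fast=6: a[fast]=7≠a[slow]=5 write a[4]=7, slow++,fast++
slow=4 fast=7: a[fast]=7=a[slow] dup, fast++

slow=4, fast=8, prefix=[2, 4, 5, 7]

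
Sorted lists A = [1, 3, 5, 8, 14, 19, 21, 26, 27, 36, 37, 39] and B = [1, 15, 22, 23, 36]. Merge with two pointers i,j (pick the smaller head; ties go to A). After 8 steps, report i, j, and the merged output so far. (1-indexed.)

[i=1,j=1] A[i]=1<=B[j]=1 take 1 → i++
[i=2,j=1] A[i]=3>B[j]=1 take 1 → j++
[i=2,j=2] A[i]=3<=B[j]=15 take 3 → i++
[i=3,j=2] A[i]=5<=B[j]=15 take 5 → i++
[i=4,j=2] A[i]=8<=B[j]=15 take 8 → i++
[i=5,j=2] A[i]=14<=B[j]=15 take 14 → i++
[i=6,j=2] A[i]=19>B[j]=15 take 15 → j++
[i=6,j=3] A[i]=19<=B[j]=22 take 19 → i++

i=7, j=3, merged so far=[1, 1, 3, 5, 8, 14, 15, 19]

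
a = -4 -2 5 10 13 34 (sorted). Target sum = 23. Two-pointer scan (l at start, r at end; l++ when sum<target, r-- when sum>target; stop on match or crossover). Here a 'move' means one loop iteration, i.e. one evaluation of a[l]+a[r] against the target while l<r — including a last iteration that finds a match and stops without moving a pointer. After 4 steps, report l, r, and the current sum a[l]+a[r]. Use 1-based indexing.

l=4, r=5, sum=23

l=1 r=6: -4+34=30 >23, r--
l=1 r=5: -4+13=9 <23, l++
l=2 r=5: -2+13=11 <23, l++
l=3 r=5: 5+13=18 <23, l++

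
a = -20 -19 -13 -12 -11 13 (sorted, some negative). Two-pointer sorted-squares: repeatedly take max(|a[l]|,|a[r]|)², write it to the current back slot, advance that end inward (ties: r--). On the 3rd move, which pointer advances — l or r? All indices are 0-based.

l=0 r=5: |-20|>|13| out[5]=400, l++
l=1 r=5: |-19|>|13| out[4]=361, l++
l=2 r=5: |-13|<=|13| out[3]=169, r--

r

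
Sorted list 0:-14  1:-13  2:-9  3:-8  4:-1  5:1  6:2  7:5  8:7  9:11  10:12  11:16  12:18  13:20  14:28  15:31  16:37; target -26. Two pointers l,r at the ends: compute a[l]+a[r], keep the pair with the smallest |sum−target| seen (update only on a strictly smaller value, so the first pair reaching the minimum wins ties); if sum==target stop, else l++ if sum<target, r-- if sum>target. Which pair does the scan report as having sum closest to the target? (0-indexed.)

pair (-14, -13) with sum -27 (|Δ|=1)

l=0 r=16: -14+37=23 d=49 *, r--
l=0 r=15: -14+31=17 d=43 *, r--
l=0 r=14: -14+28=14 d=40 *, r--
l=0 r=13: -14+20=6 d=32 *, r--
l=0 r=12: -14+18=4 d=30 *, r--
l=0 r=11: -14+16=2 d=28 *, r--
l=0 r=10: -14+12=-2 d=24 *, r--
l=0 r=9: -14+11=-3 d=23 *, r--
l=0 r=8: -14+7=-7 d=19 *, r--
l=0 r=7: -14+5=-9 d=17 *, r--
l=0 r=6: -14+2=-12 d=14 *, r--
l=0 r=5: -14+1=-13 d=13 *, r--
l=0 r=4: -14+-1=-15 d=11 *, r--
l=0 r=3: -14+-8=-22 d=4 *, r--
l=0 r=2: -14+-9=-23 d=3 *, r--
l=0 r=1: -14+-13=-27 d=1 *, l++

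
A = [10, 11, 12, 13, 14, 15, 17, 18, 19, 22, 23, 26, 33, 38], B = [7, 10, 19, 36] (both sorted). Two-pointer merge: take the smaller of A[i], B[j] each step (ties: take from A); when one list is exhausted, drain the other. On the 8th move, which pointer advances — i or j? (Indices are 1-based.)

[i=1,j=1] A[i]=10>B[j]=7 take 7 → j++
[i=1,j=2] A[i]=10<=B[j]=10 take 10 → i++
[i=2,j=2] A[i]=11>B[j]=10 take 10 → j++
[i=2,j=3] A[i]=11<=B[j]=19 take 11 → i++
[i=3,j=3] A[i]=12<=B[j]=19 take 12 → i++
[i=4,j=3] A[i]=13<=B[j]=19 take 13 → i++
[i=5,j=3] A[i]=14<=B[j]=19 take 14 → i++
[i=6,j=3] A[i]=15<=B[j]=19 take 15 → i++

i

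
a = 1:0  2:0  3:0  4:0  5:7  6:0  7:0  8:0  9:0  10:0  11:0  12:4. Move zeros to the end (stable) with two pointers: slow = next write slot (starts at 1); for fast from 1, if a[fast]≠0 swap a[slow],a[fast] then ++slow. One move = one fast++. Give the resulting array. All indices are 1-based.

slow=1 fast=1: a[fast]=0, fast++
slow=1 fast=2: a[fast]=0, fast++
slow=1 fast=3: a[fast]=0, fast++
slow=1 fast=4: a[fast]=0, fast++
slow=1 fast=5: a[fast]=7≠0 swap→a[1]=7, slow++,fast++
slow=2 fast=6: a[fast]=0, fast++
slow=2 fast=7: a[fast]=0, fast++
slow=2 fast=8: a[fast]=0, fast++
slow=2 fast=9: a[fast]=0, fast++
slow=2 fast=10: a[fast]=0, fast++
slow=2 fast=11: a[fast]=0, fast++
slow=2 fast=12: a[fast]=4≠0 swap→a[2]=4, slow++,fast++

[7, 4, 0, 0, 0, 0, 0, 0, 0, 0, 0, 0]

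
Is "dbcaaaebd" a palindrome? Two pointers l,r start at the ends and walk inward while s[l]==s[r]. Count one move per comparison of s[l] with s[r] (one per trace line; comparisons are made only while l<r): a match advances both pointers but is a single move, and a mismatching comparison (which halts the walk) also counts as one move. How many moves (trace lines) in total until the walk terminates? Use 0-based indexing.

[0,8] 'd'=='d' → l++,r--
[1,7] 'b'=='b' → l++,r--
[2,6] 'c'!='e' → stop

3 moves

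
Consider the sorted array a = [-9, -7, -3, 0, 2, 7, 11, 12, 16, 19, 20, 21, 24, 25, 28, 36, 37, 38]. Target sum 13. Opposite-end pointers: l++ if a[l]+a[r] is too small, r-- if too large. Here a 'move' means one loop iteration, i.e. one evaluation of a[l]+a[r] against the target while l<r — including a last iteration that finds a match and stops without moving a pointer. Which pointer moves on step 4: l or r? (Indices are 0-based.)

[0,17] -9+38=29 >13 → r--
[0,16] -9+37=28 >13 → r--
[0,15] -9+36=27 >13 → r--
[0,14] -9+28=19 >13 → r--

r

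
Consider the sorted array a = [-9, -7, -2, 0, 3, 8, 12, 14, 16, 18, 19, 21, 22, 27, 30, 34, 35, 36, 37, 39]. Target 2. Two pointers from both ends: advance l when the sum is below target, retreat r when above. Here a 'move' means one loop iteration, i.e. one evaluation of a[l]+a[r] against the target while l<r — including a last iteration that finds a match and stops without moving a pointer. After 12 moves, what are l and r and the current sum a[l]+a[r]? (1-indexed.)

l=1, r=8, sum=5

l=1 r=20: -9+39=30 >2, r--
l=1 r=19: -9+37=28 >2, r--
l=1 r=18: -9+36=27 >2, r--
l=1 r=17: -9+35=26 >2, r--
l=1 r=16: -9+34=25 >2, r--
l=1 r=15: -9+30=21 >2, r--
l=1 r=14: -9+27=18 >2, r--
l=1 r=13: -9+22=13 >2, r--
l=1 r=12: -9+21=12 >2, r--
l=1 r=11: -9+19=10 >2, r--
l=1 r=10: -9+18=9 >2, r--
l=1 r=9: -9+16=7 >2, r--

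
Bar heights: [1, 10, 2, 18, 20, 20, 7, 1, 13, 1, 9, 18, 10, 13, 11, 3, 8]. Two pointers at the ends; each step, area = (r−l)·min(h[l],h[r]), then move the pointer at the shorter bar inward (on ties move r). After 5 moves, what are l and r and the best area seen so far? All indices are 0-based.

[0,16] min(1,8)*16=16 best=16 * → l++
[1,16] min(10,8)*15=120 best=120 * → r--
[1,15] min(10,3)*14=42 best=120 → r--
[1,14] min(10,11)*13=130 best=130 * → l++
[2,14] min(2,11)*12=24 best=130 → l++

l=3, r=14, best area=130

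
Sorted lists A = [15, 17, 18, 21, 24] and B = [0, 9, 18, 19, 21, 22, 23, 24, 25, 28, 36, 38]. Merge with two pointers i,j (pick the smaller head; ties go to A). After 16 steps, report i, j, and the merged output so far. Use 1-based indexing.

i=1 j=1: A[i]=15>B[j]=0 take 0, j++
i=1 j=2: A[i]=15>B[j]=9 take 9, j++
i=1 j=3: A[i]=15<=B[j]=18 take 15, i++
i=2 j=3: A[i]=17<=B[j]=18 take 17, i++
i=3 j=3: A[i]=18<=B[j]=18 take 18, i++
i=4 j=3: A[i]=21>B[j]=18 take 18, j++
i=4 j=4: A[i]=21>B[j]=19 take 19, j++
i=4 j=5: A[i]=21<=B[j]=21 take 21, i++
i=5 j=5: A[i]=24>B[j]=21 take 21, j++
i=5 j=6: A[i]=24>B[j]=22 take 22, j++
i=5 j=7: A[i]=24>B[j]=23 take 23, j++
i=5 j=8: A[i]=24<=B[j]=24 take 24, i++
i=6 j=8: A done, take B[j]=24, j++
i=6 j=9: A done, take B[j]=25, j++
i=6 j=10: A done, take B[j]=28, j++
i=6 j=11: A done, take B[j]=36, j++

i=6, j=12, merged so far=[0, 9, 15, 17, 18, 18, 19, 21, 21, 22, 23, 24, 24, 25, 28, 36]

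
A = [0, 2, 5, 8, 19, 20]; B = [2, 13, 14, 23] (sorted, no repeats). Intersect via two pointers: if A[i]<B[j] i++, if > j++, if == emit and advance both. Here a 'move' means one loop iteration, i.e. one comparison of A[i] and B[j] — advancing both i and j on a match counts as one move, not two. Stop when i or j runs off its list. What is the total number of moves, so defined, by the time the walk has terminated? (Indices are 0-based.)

8 moves

[i=0,j=0] 0<2 → i++
[i=1,j=0] 2==2 emit → i++,j++
[i=2,j=1] 5<13 → i++
[i=3,j=1] 8<13 → i++
[i=4,j=1] 19>13 → j++
[i=4,j=2] 19>14 → j++
[i=4,j=3] 19<23 → i++
[i=5,j=3] 20<23 → i++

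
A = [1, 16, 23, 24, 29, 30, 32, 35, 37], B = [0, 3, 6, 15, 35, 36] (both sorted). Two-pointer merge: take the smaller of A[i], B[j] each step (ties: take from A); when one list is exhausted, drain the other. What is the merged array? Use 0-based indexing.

[0, 1, 3, 6, 15, 16, 23, 24, 29, 30, 32, 35, 35, 36, 37]

i=0 j=0: A[i]=1>B[j]=0 take 0, j++
i=0 j=1: A[i]=1<=B[j]=3 take 1, i++
i=1 j=1: A[i]=16>B[j]=3 take 3, j++
i=1 j=2: A[i]=16>B[j]=6 take 6, j++
i=1 j=3: A[i]=16>B[j]=15 take 15, j++
i=1 j=4: A[i]=16<=B[j]=35 take 16, i++
i=2 j=4: A[i]=23<=B[j]=35 take 23, i++
i=3 j=4: A[i]=24<=B[j]=35 take 24, i++
i=4 j=4: A[i]=29<=B[j]=35 take 29, i++
i=5 j=4: A[i]=30<=B[j]=35 take 30, i++
i=6 j=4: A[i]=32<=B[j]=35 take 32, i++
i=7 j=4: A[i]=35<=B[j]=35 take 35, i++
i=8 j=4: A[i]=37>B[j]=35 take 35, j++
i=8 j=5: A[i]=37>B[j]=36 take 36, j++
i=8 j=6: B done, take A[i]=37, i++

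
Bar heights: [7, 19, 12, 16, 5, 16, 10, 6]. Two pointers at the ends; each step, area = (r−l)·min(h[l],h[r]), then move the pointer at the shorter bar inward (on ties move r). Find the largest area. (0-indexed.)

max area = 64

[0,7] min(7,6)*7=42 best=42 * → r--
[0,6] min(7,10)*6=42 best=42 → l++
[1,6] min(19,10)*5=50 best=50 * → r--
[1,5] min(19,16)*4=64 best=64 * → r--
[1,4] min(19,5)*3=15 best=64 → r--
[1,3] min(19,16)*2=32 best=64 → r--
[1,2] min(19,12)*1=12 best=64 → r--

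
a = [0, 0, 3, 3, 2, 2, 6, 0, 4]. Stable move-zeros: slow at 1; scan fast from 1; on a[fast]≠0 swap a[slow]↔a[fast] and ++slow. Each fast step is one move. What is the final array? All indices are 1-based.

[3, 3, 2, 2, 6, 4, 0, 0, 0]

(s=1,f=1) a[fast]=0 → fast++
(s=1,f=2) a[fast]=0 → fast++
(s=1,f=3) a[fast]=3≠0 swap→a[1]=3 → slow++,fast++
(s=2,f=4) a[fast]=3≠0 swap→a[2]=3 → slow++,fast++
(s=3,f=5) a[fast]=2≠0 swap→a[3]=2 → slow++,fast++
(s=4,f=6) a[fast]=2≠0 swap→a[4]=2 → slow++,fast++
(s=5,f=7) a[fast]=6≠0 swap→a[5]=6 → slow++,fast++
(s=6,f=8) a[fast]=0 → fast++
(s=6,f=9) a[fast]=4≠0 swap→a[6]=4 → slow++,fast++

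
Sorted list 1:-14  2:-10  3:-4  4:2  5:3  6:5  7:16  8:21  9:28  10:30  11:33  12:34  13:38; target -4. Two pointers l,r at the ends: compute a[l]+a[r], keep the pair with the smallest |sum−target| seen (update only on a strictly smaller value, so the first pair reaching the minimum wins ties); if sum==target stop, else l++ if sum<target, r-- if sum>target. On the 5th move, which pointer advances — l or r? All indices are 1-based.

r

l=1 r=13: -14+38=24 d=28 *, r--
l=1 r=12: -14+34=20 d=24 *, r--
l=1 r=11: -14+33=19 d=23 *, r--
l=1 r=10: -14+30=16 d=20 *, r--
l=1 r=9: -14+28=14 d=18 *, r--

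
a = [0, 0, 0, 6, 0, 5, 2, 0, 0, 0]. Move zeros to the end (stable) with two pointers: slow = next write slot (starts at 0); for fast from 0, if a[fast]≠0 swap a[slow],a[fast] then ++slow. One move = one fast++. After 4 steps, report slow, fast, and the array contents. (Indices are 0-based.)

slow=1, fast=4, a=[6, 0, 0, 0, 0, 5, 2, 0, 0, 0]

(s=0,f=0) a[fast]=0 → fast++
(s=0,f=1) a[fast]=0 → fast++
(s=0,f=2) a[fast]=0 → fast++
(s=0,f=3) a[fast]=6≠0 swap→a[0]=6 → slow++,fast++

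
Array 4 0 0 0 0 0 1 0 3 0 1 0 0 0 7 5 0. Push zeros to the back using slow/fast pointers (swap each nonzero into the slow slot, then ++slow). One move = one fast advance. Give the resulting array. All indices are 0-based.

(s=0,f=0) a[fast]=4≠0 swap→a[0]=4 → slow++,fast++
(s=1,f=1) a[fast]=0 → fast++
(s=1,f=2) a[fast]=0 → fast++
(s=1,f=3) a[fast]=0 → fast++
(s=1,f=4) a[fast]=0 → fast++
(s=1,f=5) a[fast]=0 → fast++
(s=1,f=6) a[fast]=1≠0 swap→a[1]=1 → slow++,fast++
(s=2,f=7) a[fast]=0 → fast++
(s=2,f=8) a[fast]=3≠0 swap→a[2]=3 → slow++,fast++
(s=3,f=9) a[fast]=0 → fast++
(s=3,f=10) a[fast]=1≠0 swap→a[3]=1 → slow++,fast++
(s=4,f=11) a[fast]=0 → fast++
(s=4,f=12) a[fast]=0 → fast++
(s=4,f=13) a[fast]=0 → fast++
(s=4,f=14) a[fast]=7≠0 swap→a[4]=7 → slow++,fast++
(s=5,f=15) a[fast]=5≠0 swap→a[5]=5 → slow++,fast++
(s=6,f=16) a[fast]=0 → fast++

[4, 1, 3, 1, 7, 5, 0, 0, 0, 0, 0, 0, 0, 0, 0, 0, 0]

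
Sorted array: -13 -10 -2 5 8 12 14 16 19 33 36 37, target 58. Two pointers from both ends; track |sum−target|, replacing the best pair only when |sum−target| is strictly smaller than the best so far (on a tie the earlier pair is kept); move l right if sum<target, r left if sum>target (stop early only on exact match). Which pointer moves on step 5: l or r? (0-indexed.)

l

l=0 r=11: -13+37=24 d=34 *, l++
l=1 r=11: -10+37=27 d=31 *, l++
l=2 r=11: -2+37=35 d=23 *, l++
l=3 r=11: 5+37=42 d=16 *, l++
l=4 r=11: 8+37=45 d=13 *, l++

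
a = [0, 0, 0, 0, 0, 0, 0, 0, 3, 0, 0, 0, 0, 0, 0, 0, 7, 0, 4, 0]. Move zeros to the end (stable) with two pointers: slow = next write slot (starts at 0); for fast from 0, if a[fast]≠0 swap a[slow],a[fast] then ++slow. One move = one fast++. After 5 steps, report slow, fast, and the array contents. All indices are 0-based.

slow=0, fast=5, a=[0, 0, 0, 0, 0, 0, 0, 0, 3, 0, 0, 0, 0, 0, 0, 0, 7, 0, 4, 0]

slow=0 fast=0: a[fast]=0, fast++
slow=0 fast=1: a[fast]=0, fast++
slow=0 fast=2: a[fast]=0, fast++
slow=0 fast=3: a[fast]=0, fast++
slow=0 fast=4: a[fast]=0, fast++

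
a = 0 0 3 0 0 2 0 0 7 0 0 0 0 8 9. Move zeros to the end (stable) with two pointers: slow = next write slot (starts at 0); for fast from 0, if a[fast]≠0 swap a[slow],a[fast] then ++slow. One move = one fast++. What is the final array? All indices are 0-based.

[3, 2, 7, 8, 9, 0, 0, 0, 0, 0, 0, 0, 0, 0, 0]

(s=0,f=0) a[fast]=0 → fast++
(s=0,f=1) a[fast]=0 → fast++
(s=0,f=2) a[fast]=3≠0 swap→a[0]=3 → slow++,fast++
(s=1,f=3) a[fast]=0 → fast++
(s=1,f=4) a[fast]=0 → fast++
(s=1,f=5) a[fast]=2≠0 swap→a[1]=2 → slow++,fast++
(s=2,f=6) a[fast]=0 → fast++
(s=2,f=7) a[fast]=0 → fast++
(s=2,f=8) a[fast]=7≠0 swap→a[2]=7 → slow++,fast++
(s=3,f=9) a[fast]=0 → fast++
(s=3,f=10) a[fast]=0 → fast++
(s=3,f=11) a[fast]=0 → fast++
(s=3,f=12) a[fast]=0 → fast++
(s=3,f=13) a[fast]=8≠0 swap→a[3]=8 → slow++,fast++
(s=4,f=14) a[fast]=9≠0 swap→a[4]=9 → slow++,fast++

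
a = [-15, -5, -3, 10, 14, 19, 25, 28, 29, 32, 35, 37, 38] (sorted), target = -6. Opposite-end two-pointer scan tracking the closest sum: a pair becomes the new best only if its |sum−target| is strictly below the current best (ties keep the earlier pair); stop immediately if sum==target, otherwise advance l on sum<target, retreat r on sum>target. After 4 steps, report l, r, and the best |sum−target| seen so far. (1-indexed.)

l=1, r=9, best |Δ|=23

l=1 r=13: -15+38=23 d=29 *, r--
l=1 r=12: -15+37=22 d=28 *, r--
l=1 r=11: -15+35=20 d=26 *, r--
l=1 r=10: -15+32=17 d=23 *, r--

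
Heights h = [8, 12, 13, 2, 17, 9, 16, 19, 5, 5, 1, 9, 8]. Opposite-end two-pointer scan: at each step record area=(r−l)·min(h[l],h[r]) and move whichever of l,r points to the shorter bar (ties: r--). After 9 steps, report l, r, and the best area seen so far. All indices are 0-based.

l=4, r=7, best area=96

[0,12] min(8,8)*12=96 best=96 * → r--
[0,11] min(8,9)*11=88 best=96 → l++
[1,11] min(12,9)*10=90 best=96 → r--
[1,10] min(12,1)*9=9 best=96 → r--
[1,9] min(12,5)*8=40 best=96 → r--
[1,8] min(12,5)*7=35 best=96 → r--
[1,7] min(12,19)*6=72 best=96 → l++
[2,7] min(13,19)*5=65 best=96 → l++
[3,7] min(2,19)*4=8 best=96 → l++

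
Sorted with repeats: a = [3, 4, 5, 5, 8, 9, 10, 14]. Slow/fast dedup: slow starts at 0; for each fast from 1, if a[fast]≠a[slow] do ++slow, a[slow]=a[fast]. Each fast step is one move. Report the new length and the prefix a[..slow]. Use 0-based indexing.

slow=0 fast=1: a[fast]=4≠a[slow]=3 write a[1]=4, slow++,fast++
slow=1 fast=2: a[fast]=5≠a[slow]=4 write a[2]=5, slow++,fast++
slow=2 fast=3: a[fast]=5=a[slow] dup, fast++
slow=2 fast=4: a[fast]=8≠a[slow]=5 write a[3]=8, slow++,fast++
slow=3 fast=5: a[fast]=9≠a[slow]=8 write a[4]=9, slow++,fast++
slow=4 fast=6: a[fast]=10≠a[slow]=9 write a[5]=10, slow++,fast++
slow=5 fast=7: a[fast]=14≠a[slow]=10 write a[6]=14, slow++,fast++

length 7; prefix = [3, 4, 5, 8, 9, 10, 14]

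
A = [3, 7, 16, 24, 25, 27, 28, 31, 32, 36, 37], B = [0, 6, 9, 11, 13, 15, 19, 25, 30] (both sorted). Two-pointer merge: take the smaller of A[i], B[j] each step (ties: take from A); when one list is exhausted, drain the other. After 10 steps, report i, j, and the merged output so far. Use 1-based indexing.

[i=1,j=1] A[i]=3>B[j]=0 take 0 → j++
[i=1,j=2] A[i]=3<=B[j]=6 take 3 → i++
[i=2,j=2] A[i]=7>B[j]=6 take 6 → j++
[i=2,j=3] A[i]=7<=B[j]=9 take 7 → i++
[i=3,j=3] A[i]=16>B[j]=9 take 9 → j++
[i=3,j=4] A[i]=16>B[j]=11 take 11 → j++
[i=3,j=5] A[i]=16>B[j]=13 take 13 → j++
[i=3,j=6] A[i]=16>B[j]=15 take 15 → j++
[i=3,j=7] A[i]=16<=B[j]=19 take 16 → i++
[i=4,j=7] A[i]=24>B[j]=19 take 19 → j++

i=4, j=8, merged so far=[0, 3, 6, 7, 9, 11, 13, 15, 16, 19]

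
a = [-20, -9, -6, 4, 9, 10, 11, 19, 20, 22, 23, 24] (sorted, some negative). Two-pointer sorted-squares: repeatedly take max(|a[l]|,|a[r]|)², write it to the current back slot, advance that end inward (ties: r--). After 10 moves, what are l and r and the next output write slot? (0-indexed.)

l=2, r=3, next write slot=1

[0,11] |-20|<=|24| out[11]=576 → r--
[0,10] |-20|<=|23| out[10]=529 → r--
[0,9] |-20|<=|22| out[9]=484 → r--
[0,8] |-20|<=|20| out[8]=400 → r--
[0,7] |-20|>|19| out[7]=400 → l++
[1,7] |-9|<=|19| out[6]=361 → r--
[1,6] |-9|<=|11| out[5]=121 → r--
[1,5] |-9|<=|10| out[4]=100 → r--
[1,4] |-9|<=|9| out[3]=81 → r--
[1,3] |-9|>|4| out[2]=81 → l++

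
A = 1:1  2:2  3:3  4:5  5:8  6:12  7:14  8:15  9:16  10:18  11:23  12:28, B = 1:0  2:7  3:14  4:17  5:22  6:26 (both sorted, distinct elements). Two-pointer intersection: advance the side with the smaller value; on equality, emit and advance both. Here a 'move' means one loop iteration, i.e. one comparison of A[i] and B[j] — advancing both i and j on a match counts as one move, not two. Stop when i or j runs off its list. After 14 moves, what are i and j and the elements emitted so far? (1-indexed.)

[i=1,j=1] 1>0 → j++
[i=1,j=2] 1<7 → i++
[i=2,j=2] 2<7 → i++
[i=3,j=2] 3<7 → i++
[i=4,j=2] 5<7 → i++
[i=5,j=2] 8>7 → j++
[i=5,j=3] 8<14 → i++
[i=6,j=3] 12<14 → i++
[i=7,j=3] 14==14 emit → i++,j++
[i=8,j=4] 15<17 → i++
[i=9,j=4] 16<17 → i++
[i=10,j=4] 18>17 → j++
[i=10,j=5] 18<22 → i++
[i=11,j=5] 23>22 → j++

i=11, j=6, emitted=[14]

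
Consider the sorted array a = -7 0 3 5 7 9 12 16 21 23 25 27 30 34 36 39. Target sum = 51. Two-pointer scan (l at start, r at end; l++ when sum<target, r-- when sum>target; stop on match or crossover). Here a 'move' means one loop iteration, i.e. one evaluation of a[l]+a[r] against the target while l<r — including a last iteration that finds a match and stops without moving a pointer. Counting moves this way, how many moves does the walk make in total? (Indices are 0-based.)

7 moves

[0,15] -7+39=32 <51 → l++
[1,15] 0+39=39 <51 → l++
[2,15] 3+39=42 <51 → l++
[3,15] 5+39=44 <51 → l++
[4,15] 7+39=46 <51 → l++
[5,15] 9+39=48 <51 → l++
[6,15] 12+39=51 → found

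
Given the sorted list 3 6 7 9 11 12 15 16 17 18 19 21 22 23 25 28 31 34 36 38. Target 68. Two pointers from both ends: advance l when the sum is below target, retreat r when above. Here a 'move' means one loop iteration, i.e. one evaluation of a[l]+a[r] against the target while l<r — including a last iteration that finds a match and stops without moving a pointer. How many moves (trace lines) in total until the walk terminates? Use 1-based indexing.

19 moves

[1,20] 3+38=41 <68 → l++
[2,20] 6+38=44 <68 → l++
[3,20] 7+38=45 <68 → l++
[4,20] 9+38=47 <68 → l++
[5,20] 11+38=49 <68 → l++
[6,20] 12+38=50 <68 → l++
[7,20] 15+38=53 <68 → l++
[8,20] 16+38=54 <68 → l++
[9,20] 17+38=55 <68 → l++
[10,20] 18+38=56 <68 → l++
[11,20] 19+38=57 <68 → l++
[12,20] 21+38=59 <68 → l++
[13,20] 22+38=60 <68 → l++
[14,20] 23+38=61 <68 → l++
[15,20] 25+38=63 <68 → l++
[16,20] 28+38=66 <68 → l++
[17,20] 31+38=69 >68 → r--
[17,19] 31+36=67 <68 → l++
[18,19] 34+36=70 >68 → r--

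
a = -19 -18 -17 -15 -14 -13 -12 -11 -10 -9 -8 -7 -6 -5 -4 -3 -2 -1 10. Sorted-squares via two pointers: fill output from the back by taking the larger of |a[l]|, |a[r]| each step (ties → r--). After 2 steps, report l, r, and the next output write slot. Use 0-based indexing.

l=2, r=18, next write slot=16

[0,18] |-19|>|10| out[18]=361 → l++
[1,18] |-18|>|10| out[17]=324 → l++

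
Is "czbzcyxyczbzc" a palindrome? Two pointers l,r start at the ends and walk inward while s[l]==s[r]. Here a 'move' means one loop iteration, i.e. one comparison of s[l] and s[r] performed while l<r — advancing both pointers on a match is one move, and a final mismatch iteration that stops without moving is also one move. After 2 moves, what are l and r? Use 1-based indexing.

l=3, r=11

[1,13] 'c'=='c' → l++,r--
[2,12] 'z'=='z' → l++,r--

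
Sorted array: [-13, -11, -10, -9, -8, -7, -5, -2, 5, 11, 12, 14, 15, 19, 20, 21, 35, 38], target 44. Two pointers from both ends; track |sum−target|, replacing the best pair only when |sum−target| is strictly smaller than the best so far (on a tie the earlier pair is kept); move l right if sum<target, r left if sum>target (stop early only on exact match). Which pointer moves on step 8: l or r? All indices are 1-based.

l

l=1 r=18: -13+38=25 d=19 *, l++
l=2 r=18: -11+38=27 d=17 *, l++
l=3 r=18: -10+38=28 d=16 *, l++
l=4 r=18: -9+38=29 d=15 *, l++
l=5 r=18: -8+38=30 d=14 *, l++
l=6 r=18: -7+38=31 d=13 *, l++
l=7 r=18: -5+38=33 d=11 *, l++
l=8 r=18: -2+38=36 d=8 *, l++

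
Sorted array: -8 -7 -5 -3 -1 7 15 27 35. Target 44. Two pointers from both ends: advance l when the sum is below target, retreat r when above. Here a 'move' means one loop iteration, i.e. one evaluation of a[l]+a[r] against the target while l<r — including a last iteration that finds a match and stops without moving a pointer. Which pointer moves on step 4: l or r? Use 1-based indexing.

l=1 r=9: -8+35=27 <44, l++
l=2 r=9: -7+35=28 <44, l++
l=3 r=9: -5+35=30 <44, l++
l=4 r=9: -3+35=32 <44, l++

l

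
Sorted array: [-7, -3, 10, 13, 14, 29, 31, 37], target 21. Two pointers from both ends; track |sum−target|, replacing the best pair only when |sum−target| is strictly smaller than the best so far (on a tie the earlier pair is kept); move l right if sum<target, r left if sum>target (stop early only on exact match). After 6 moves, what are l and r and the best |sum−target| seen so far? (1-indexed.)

l=1 r=8: -7+37=30 d=9 *, r--
l=1 r=7: -7+31=24 d=3 *, r--
l=1 r=6: -7+29=22 d=1 *, r--
l=1 r=5: -7+14=7 d=14, l++
l=2 r=5: -3+14=11 d=10, l++
l=3 r=5: 10+14=24 d=3, r--

l=3, r=4, best |Δ|=1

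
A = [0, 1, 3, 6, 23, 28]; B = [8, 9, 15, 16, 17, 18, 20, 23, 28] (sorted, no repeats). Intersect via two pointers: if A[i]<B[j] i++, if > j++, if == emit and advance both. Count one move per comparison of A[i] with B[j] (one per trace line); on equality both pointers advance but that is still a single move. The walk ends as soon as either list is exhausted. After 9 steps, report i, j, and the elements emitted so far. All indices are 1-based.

[i=1,j=1] 0<8 → i++
[i=2,j=1] 1<8 → i++
[i=3,j=1] 3<8 → i++
[i=4,j=1] 6<8 → i++
[i=5,j=1] 23>8 → j++
[i=5,j=2] 23>9 → j++
[i=5,j=3] 23>15 → j++
[i=5,j=4] 23>16 → j++
[i=5,j=5] 23>17 → j++

i=5, j=6, emitted=[]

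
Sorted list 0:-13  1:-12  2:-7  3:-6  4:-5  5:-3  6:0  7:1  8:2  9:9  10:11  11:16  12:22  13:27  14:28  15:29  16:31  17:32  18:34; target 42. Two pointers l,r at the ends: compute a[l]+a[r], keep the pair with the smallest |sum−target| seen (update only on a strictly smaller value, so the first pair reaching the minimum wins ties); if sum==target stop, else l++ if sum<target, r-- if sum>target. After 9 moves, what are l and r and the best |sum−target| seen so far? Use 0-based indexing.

l=9, r=18, best |Δ|=6

[0,18] -13+34=21 d=21 * → l++
[1,18] -12+34=22 d=20 * → l++
[2,18] -7+34=27 d=15 * → l++
[3,18] -6+34=28 d=14 * → l++
[4,18] -5+34=29 d=13 * → l++
[5,18] -3+34=31 d=11 * → l++
[6,18] 0+34=34 d=8 * → l++
[7,18] 1+34=35 d=7 * → l++
[8,18] 2+34=36 d=6 * → l++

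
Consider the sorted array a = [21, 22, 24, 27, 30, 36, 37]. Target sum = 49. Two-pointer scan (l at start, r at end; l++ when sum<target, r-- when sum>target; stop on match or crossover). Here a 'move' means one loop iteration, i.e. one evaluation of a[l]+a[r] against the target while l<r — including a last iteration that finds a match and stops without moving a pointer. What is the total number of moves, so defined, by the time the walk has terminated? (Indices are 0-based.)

[0,6] 21+37=58 >49 → r--
[0,5] 21+36=57 >49 → r--
[0,4] 21+30=51 >49 → r--
[0,3] 21+27=48 <49 → l++
[1,3] 22+27=49 → found

5 moves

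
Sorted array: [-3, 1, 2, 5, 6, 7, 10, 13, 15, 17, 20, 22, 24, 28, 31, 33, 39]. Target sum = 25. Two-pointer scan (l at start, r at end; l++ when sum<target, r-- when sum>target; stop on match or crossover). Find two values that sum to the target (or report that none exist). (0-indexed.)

[0,16] -3+39=36 >25 → r--
[0,15] -3+33=30 >25 → r--
[0,14] -3+31=28 >25 → r--
[0,13] -3+28=25 → found

(-3, 28)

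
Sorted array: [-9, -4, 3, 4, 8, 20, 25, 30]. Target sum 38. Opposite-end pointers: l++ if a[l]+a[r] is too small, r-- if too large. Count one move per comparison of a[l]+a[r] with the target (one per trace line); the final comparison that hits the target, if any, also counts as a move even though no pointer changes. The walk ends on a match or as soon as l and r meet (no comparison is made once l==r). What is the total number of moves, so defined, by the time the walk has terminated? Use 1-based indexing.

5 moves

[1,8] -9+30=21 <38 → l++
[2,8] -4+30=26 <38 → l++
[3,8] 3+30=33 <38 → l++
[4,8] 4+30=34 <38 → l++
[5,8] 8+30=38 → found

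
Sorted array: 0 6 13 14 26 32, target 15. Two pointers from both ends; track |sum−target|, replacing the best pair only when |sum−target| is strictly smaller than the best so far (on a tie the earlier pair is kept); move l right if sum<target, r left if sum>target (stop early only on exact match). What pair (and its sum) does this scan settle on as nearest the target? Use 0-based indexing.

[0,5] 0+32=32 d=17 * → r--
[0,4] 0+26=26 d=11 * → r--
[0,3] 0+14=14 d=1 * → l++
[1,3] 6+14=20 d=5 → r--
[1,2] 6+13=19 d=4 → r--

pair (0, 14) with sum 14 (|Δ|=1)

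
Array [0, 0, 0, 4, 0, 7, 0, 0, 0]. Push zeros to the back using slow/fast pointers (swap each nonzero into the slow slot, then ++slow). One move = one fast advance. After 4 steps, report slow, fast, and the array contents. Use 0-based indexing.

(s=0,f=0) a[fast]=0 → fast++
(s=0,f=1) a[fast]=0 → fast++
(s=0,f=2) a[fast]=0 → fast++
(s=0,f=3) a[fast]=4≠0 swap→a[0]=4 → slow++,fast++

slow=1, fast=4, a=[4, 0, 0, 0, 0, 7, 0, 0, 0]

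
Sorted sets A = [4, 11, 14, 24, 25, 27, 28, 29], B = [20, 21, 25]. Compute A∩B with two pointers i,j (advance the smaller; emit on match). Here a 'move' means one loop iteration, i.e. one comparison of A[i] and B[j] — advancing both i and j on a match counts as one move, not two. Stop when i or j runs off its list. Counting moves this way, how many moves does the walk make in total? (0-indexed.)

i=0 j=0: 4<20, i++
i=1 j=0: 11<20, i++
i=2 j=0: 14<20, i++
i=3 j=0: 24>20, j++
i=3 j=1: 24>21, j++
i=3 j=2: 24<25, i++
i=4 j=2: 25==25 emit, i++,j++

7 moves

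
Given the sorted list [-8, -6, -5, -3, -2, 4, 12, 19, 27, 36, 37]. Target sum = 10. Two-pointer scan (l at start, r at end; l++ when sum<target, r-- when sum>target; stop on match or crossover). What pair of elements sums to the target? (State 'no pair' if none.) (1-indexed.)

l=1 r=11: -8+37=29 >10, r--
l=1 r=10: -8+36=28 >10, r--
l=1 r=9: -8+27=19 >10, r--
l=1 r=8: -8+19=11 >10, r--
l=1 r=7: -8+12=4 <10, l++
l=2 r=7: -6+12=6 <10, l++
l=3 r=7: -5+12=7 <10, l++
l=4 r=7: -3+12=9 <10, l++
l=5 r=7: -2+12=10, found

(-2, 12)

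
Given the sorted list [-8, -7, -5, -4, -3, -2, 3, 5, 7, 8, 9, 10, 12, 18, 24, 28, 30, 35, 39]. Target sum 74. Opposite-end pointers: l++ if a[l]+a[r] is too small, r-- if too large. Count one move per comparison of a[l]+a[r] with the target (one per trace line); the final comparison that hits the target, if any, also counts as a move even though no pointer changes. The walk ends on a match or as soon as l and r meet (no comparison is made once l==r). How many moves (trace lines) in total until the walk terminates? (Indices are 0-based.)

18 moves

l=0 r=18: -8+39=31 <74, l++
l=1 r=18: -7+39=32 <74, l++
l=2 r=18: -5+39=34 <74, l++
l=3 r=18: -4+39=35 <74, l++
l=4 r=18: -3+39=36 <74, l++
l=5 r=18: -2+39=37 <74, l++
l=6 r=18: 3+39=42 <74, l++
l=7 r=18: 5+39=44 <74, l++
l=8 r=18: 7+39=46 <74, l++
l=9 r=18: 8+39=47 <74, l++
l=10 r=18: 9+39=48 <74, l++
l=11 r=18: 10+39=49 <74, l++
l=12 r=18: 12+39=51 <74, l++
l=13 r=18: 18+39=57 <74, l++
l=14 r=18: 24+39=63 <74, l++
l=15 r=18: 28+39=67 <74, l++
l=16 r=18: 30+39=69 <74, l++
l=17 r=18: 35+39=74, found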